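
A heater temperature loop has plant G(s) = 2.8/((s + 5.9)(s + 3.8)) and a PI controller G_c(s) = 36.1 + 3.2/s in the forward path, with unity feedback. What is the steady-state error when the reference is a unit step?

0

The open loop G_c(s)G(s) has a pole at the origin (type 1), so the static position error constant is infinite and e_ss = 1/(1+∞) = 0.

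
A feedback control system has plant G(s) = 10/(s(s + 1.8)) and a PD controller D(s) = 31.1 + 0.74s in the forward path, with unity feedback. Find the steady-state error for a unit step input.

0

The open loop D(s)G(s) has a pole at the origin (type 1), so the static position error constant is infinite and e_ss = 1/(1+∞) = 0.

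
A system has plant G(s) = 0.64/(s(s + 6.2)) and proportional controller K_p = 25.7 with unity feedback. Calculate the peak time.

Closed-loop characteristic equation: s² + 6.2s + 16.45 = 0, so ω_n = 4.056 rad/s and ζ = 6.2/(2·4.056) = 0.7644.
Damped frequency ω_d = ω_n√(1−ζ²) = 2.615 rad/s, so peak time T_p = π/ω_d = 1.2 s.

T_p = 1.2 s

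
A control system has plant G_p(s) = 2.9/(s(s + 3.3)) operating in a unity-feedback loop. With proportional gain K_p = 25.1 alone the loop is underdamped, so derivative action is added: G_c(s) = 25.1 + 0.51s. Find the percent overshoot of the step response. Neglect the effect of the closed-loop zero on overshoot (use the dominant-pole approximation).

40%

Forward path: (25.1 + 0.51s)·2.9/(s(s+3.3)). The closed-loop characteristic equation is s² + (3.3 + 2.9·0.51)s + 2.9·25.1 = 0.
That is s² + 4.779s + 72.79 = 0, so ω_n = 8.532 rad/s and ζ = 4.779/(2·8.532) = 0.2801.
%OS = 100·exp(−πζ/√(1−ζ²)) = 40%.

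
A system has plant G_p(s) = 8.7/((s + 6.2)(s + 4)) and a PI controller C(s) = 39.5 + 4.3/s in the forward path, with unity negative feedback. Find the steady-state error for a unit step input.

0

The open loop C(s)G_p(s) has a pole at the origin (type 1), so the static position error constant is infinite and e_ss = 1/(1+∞) = 0.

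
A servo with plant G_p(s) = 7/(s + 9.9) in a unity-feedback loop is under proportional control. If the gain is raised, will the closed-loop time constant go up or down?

Closed-loop pole is at s = −(9.9+K_p·7); larger K_p moves it further left, so τ = 1/(9.9+K_p·7) decreases.

decrease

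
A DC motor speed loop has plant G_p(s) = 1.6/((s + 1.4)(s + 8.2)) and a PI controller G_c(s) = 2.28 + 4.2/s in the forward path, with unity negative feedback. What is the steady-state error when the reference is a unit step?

The open loop G_c(s)G_p(s) has a pole at the origin (type 1), so the static position error constant is infinite and e_ss = 1/(1+∞) = 0.

0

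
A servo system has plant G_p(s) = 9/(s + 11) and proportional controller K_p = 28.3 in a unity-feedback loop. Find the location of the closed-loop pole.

s = -265.7

Closed-loop transfer function: T(s) = K_p·G_p(s)/(1 + K_p·G_p(s)) = 254.7/(s + 11 + 254.7) = 254.7/(s + 265.7).
The closed-loop pole is at s = −265.7.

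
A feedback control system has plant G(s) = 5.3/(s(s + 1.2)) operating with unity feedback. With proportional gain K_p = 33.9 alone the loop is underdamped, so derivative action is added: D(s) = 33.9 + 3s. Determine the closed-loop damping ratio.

Forward path: (33.9 + 3s)·5.3/(s(s+1.2)). The closed-loop characteristic equation is s² + (1.2 + 5.3·3)s + 5.3·33.9 = 0.
That is s² + 17.1s + 179.7 = 0, so ω_n = 13.4 rad/s and ζ = 17.1/(2·13.4) = 0.6379.

ζ = 0.638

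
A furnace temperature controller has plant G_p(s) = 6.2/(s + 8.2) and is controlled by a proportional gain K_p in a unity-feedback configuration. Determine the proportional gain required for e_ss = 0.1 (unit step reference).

For a type-0 loop with proportional control, e_ss = 1/(1 + K_p·G_p(0)).
G_p(0) = 0.7561. Require 1/(1 + K_p·0.7561) = 0.1, so 1 + 0.7561·K_p = 10.
K_p = (10 − 1)/0.7561 = 11.9.

K_p = 11.9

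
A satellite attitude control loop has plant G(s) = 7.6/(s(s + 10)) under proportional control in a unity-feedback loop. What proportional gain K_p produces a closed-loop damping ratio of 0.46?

Closed-loop characteristic equation: s² + 10s + K_p·7.6 = 0.
So ω_n = √(7.6K_p) and 2ζω_n = 10, giving ζ = 10/(2√(7.6K_p)).
Setting ζ = 0.46: √(7.6K_p) = 10/(2·0.46) = 10.87, so K_p = 118.1/7.6 = 15.5.

K_p = 15.5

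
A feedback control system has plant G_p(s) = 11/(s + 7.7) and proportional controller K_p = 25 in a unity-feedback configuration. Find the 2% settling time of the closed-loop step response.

Closed-loop transfer function: T(s) = K_p·G_p(s)/(1 + K_p·G_p(s)) = 275/(s + 7.7 + 275) = 275/(s + 282.7).
Time constant τ = 1/282.7 = 0.003537 s, so the 2% settling time is about 4τ = 0.0141 s.

T_s ≈ 0.0141 s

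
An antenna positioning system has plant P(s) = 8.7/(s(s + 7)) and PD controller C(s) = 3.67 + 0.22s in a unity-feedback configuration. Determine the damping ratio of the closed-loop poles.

Forward path: (3.67 + 0.22s)·8.7/(s(s+7)). The closed-loop characteristic equation is s² + (7 + 8.7·0.22)s + 8.7·3.67 = 0.
That is s² + 8.914s + 31.93 = 0, so ω_n = 5.651 rad/s and ζ = 8.914/(2·5.651) = 0.7888.

ζ = 0.789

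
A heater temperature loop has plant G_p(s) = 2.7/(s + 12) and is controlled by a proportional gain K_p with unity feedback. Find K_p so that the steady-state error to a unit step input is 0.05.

K_p = 84.4

Steady-state error for a unit step on this type-0 loop is 1/(1 + K_p·G_p(0)).
G_p(0) = 0.225. Require 1/(1 + K_p·0.225) = 0.05, so 1 + 0.225·K_p = 20.
K_p = (20 − 1)/0.225 = 84.4.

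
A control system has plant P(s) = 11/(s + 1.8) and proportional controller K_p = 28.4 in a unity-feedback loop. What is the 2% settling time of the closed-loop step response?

T_s ≈ 0.0127 s

Closed-loop transfer function: T(s) = K_p·P(s)/(1 + K_p·P(s)) = 312.4/(s + 1.8 + 312.4) = 312.4/(s + 314.2).
Time constant τ = 1/314.2 = 0.003183 s, so the 2% settling time is about 4τ = 0.0127 s.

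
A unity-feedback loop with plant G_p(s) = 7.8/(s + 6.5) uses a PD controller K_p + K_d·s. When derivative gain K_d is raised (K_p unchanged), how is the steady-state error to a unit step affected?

unchanged

At s = 0 the derivative term contributes nothing: C(0) = K_p regardless of K_d, so K_pos = K_p·G_p(0) and e_ss are unchanged.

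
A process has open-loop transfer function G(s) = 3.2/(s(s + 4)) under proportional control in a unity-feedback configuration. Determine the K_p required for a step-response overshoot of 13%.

From %OS = 100·exp(−πζ/√(1−ζ²)) = 13%, ζ = −ln(0.13)/√(π²+ln²(0.13)) = 0.5446.
Characteristic equation s² + 4s + 3.2K_p = 0 gives ζ = 4/(2√(3.2K_p)).
Setting ζ = 0.5446: √(3.2K_p) = 4/(2·0.5446) = 3.672, so K_p = 13.48/3.2 = 4.21.

K_p = 4.21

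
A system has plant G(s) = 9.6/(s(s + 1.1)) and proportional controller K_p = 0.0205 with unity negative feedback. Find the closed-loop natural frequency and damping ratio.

ω_n = 0.444 rad/s, ζ = 1.24

The closed-loop denominator is s(s+1.1) + 0.0205·9.6 = s² + 1.1s + 0.1968.
Matching s² + 2ζω_n s + ω_n²: ω_n = √0.1968 = 0.4436 rad/s and 2ζω_n = 1.1, so ζ = 1.1/(2·0.4436) = 1.24.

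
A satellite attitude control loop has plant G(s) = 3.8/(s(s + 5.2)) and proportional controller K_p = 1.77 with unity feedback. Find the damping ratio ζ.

With unity feedback the closed-loop characteristic equation is s² + 5.2s + 1.77·3.8 = s² + 5.2s + 6.726 = 0.
Matching s² + 2ζω_n s + ω_n²: ω_n = √6.726 = 2.593 rad/s and 2ζω_n = 5.2, so ζ = 5.2/(2·2.593) = 1.

ζ = 1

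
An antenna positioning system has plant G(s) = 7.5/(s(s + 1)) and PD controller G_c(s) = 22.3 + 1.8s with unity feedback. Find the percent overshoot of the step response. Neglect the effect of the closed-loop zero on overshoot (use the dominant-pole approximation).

11.9%

Forward path: (22.3 + 1.8s)·7.5/(s(s+1)). The closed-loop characteristic equation is s² + (1 + 7.5·1.8)s + 7.5·22.3 = 0.
That is s² + 14.5s + 167.2 = 0, so ω_n = 12.93 rad/s and ζ = 14.5/(2·12.93) = 0.5606.
%OS = 100·exp(−πζ/√(1−ζ²)) = 11.9%.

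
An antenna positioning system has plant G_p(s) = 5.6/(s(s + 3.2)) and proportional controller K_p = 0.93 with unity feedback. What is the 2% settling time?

The closed-loop denominator s² + 3.2s + 5.208 gives ω_n = √5.208 = 2.282 and ζ = 3.2/(2ω_n) = 0.7011.
2% settling time T_s ≈ 4/(ζω_n) = 4/1.6 = 2.5 s.

T_s ≈ 2.5 s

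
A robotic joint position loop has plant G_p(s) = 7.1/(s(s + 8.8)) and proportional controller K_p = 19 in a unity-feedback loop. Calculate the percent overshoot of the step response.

The closed-loop denominator s² + 8.8s + 134.9 gives ω_n = √134.9 = 11.61 and ζ = 8.8/(2ω_n) = 0.3788.
%OS = 100·exp(−πζ/√(1−ζ²)) = 100·exp(−π·0.3788/√0.8565) = 27.6%.

27.6%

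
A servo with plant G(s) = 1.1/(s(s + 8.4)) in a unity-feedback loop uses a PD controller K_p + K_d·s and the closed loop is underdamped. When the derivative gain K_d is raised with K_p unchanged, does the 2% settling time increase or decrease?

Characteristic equation s² + (8.4 + 1.1K_d)s + 1.1K_p = 0: raising K_d increases ζω_n = (8.4+1.1K_d)/2 while the loop stays underdamped, so T_s ≈ 4/(ζω_n) decreases.

decrease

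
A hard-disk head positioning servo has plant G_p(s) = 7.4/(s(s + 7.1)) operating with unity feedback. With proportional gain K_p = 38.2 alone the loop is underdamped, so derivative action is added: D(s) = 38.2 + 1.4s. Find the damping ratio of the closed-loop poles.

ζ = 0.519

Forward path: (38.2 + 1.4s)·7.4/(s(s+7.1)). The closed-loop characteristic equation is s² + (7.1 + 7.4·1.4)s + 7.4·38.2 = 0.
That is s² + 17.46s + 282.7 = 0, so ω_n = 16.81 rad/s and ζ = 17.46/(2·16.81) = 0.5192.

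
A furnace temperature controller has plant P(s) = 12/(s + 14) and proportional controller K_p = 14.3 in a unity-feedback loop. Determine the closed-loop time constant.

τ = 0.00539 s

Closed-loop transfer function: T(s) = K_p·P(s)/(1 + K_p·P(s)) = 171.6/(s + 14 + 171.6) = 171.6/(s + 185.6).
Time constant τ = 1/185.6 = 0.00539 s.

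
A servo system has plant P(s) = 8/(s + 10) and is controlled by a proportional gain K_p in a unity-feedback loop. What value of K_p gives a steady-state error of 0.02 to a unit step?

K_p = 61.2

For a type-0 loop with proportional control, e_ss = 1/(1 + K_p·P(0)).
P(0) = 0.8. Require 1/(1 + K_p·0.8) = 0.02, so 1 + 0.8·K_p = 50.
K_p = (50 − 1)/0.8 = 61.2.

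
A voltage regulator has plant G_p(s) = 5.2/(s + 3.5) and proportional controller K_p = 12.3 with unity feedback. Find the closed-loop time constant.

Closed-loop transfer function: T(s) = K_p·G_p(s)/(1 + K_p·G_p(s)) = 63.96/(s + 3.5 + 63.96) = 63.96/(s + 67.46).
Time constant τ = 1/67.46 = 0.0148 s.

τ = 0.0148 s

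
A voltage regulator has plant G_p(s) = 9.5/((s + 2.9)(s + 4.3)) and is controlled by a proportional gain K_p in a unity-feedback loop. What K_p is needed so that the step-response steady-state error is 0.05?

The loop is type 0, so e_ss(step) = 1/(1 + K_pos) with K_pos = K_p·G_p(0).
G_p(0) = 0.7618. Require 1/(1 + K_p·0.7618) = 0.05, so 1 + 0.7618·K_p = 20.
K_p = (20 − 1)/0.7618 = 24.9.

K_p = 24.9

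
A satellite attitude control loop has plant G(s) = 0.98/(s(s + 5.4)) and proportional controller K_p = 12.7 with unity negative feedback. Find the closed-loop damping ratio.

ζ = 0.765

The closed-loop denominator is s(s+5.4) + 12.7·0.98 = s² + 5.4s + 12.45.
So ω_n² = 12.45 ⇒ ω_n = 3.528 rad/s, and ζ = 5.4/(2ω_n) = 0.765.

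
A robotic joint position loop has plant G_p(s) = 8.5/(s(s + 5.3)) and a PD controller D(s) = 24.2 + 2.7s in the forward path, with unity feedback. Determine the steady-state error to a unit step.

The open loop D(s)G_p(s) has a pole at the origin (type 1), so the static position error constant is infinite and e_ss = 1/(1+∞) = 0.

0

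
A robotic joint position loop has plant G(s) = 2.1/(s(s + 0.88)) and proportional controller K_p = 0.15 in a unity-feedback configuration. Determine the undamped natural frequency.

ω_n = 0.561 rad/s

The closed-loop denominator is s(s+0.88) + 0.15·2.1 = s² + 0.88s + 0.315.
Matching s² + 2ζω_n s + ω_n²: ω_n = √0.315 = 0.5612 rad/s and 2ζω_n = 0.88, so ζ = 0.88/(2·0.5612) = 0.784.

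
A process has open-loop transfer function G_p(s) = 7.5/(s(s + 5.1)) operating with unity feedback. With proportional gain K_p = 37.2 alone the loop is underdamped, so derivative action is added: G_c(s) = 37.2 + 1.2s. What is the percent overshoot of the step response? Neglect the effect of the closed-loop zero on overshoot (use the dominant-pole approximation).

23.2%

Forward path: (37.2 + 1.2s)·7.5/(s(s+5.1)). The closed-loop characteristic equation is s² + (5.1 + 7.5·1.2)s + 7.5·37.2 = 0.
That is s² + 14.1s + 279 = 0, so ω_n = 16.7 rad/s and ζ = 14.1/(2·16.7) = 0.4221.
%OS = 100·exp(−πζ/√(1−ζ²)) = 23.2%.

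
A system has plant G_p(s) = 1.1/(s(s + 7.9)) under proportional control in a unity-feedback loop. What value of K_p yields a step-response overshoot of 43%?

K_p = 211

From %OS = 100·exp(−πζ/√(1−ζ²)) = 43%, ζ = −ln(0.43)/√(π²+ln²(0.43)) = 0.2594.
Characteristic equation s² + 7.9s + 1.1K_p = 0 gives ζ = 7.9/(2√(1.1K_p)).
Setting ζ = 0.2594: √(1.1K_p) = 7.9/(2·0.2594) = 15.22, so K_p = 231.8/1.1 = 211.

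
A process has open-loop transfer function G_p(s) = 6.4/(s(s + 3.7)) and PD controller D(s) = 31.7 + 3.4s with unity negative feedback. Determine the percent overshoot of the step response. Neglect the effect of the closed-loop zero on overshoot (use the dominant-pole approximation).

Forward path: (31.7 + 3.4s)·6.4/(s(s+3.7)). The closed-loop characteristic equation is s² + (3.7 + 6.4·3.4)s + 6.4·31.7 = 0.
That is s² + 25.46s + 202.9 = 0, so ω_n = 14.24 rad/s and ζ = 25.46/(2·14.24) = 0.8937.
%OS = 100·exp(−πζ/√(1−ζ²)) = 0.191%.

0.191%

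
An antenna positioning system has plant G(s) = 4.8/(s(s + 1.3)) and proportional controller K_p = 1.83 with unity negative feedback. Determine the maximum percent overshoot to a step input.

49.4%

Closed-loop characteristic equation: s² + 1.3s + 8.784 = 0, so ω_n = 2.964 rad/s and ζ = 1.3/(2·2.964) = 0.2193.
%OS = 100·exp(−πζ/√(1−ζ²)) = 100·exp(−π·0.2193/√0.9519) = 49.4%.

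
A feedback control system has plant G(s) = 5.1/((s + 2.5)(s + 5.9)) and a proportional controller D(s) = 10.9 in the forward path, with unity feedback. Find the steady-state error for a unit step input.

0.21

The loop is type 0. Static position error constant K_pos = D(0)·G(0) = 10.9·0.3458 = 3.769.
Steady-state error to a unit step: e_ss = 1/(1+K_pos) = 1/4.769 = 0.21.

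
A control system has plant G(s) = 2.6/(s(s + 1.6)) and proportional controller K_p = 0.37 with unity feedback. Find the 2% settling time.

T_s ≈ 5 s

Closed-loop characteristic equation: s² + 1.6s + 0.962 = 0, so ω_n = 0.9808 rad/s and ζ = 1.6/(2·0.9808) = 0.8156.
2% settling time T_s ≈ 4/(ζω_n) = 4/0.8 = 5 s.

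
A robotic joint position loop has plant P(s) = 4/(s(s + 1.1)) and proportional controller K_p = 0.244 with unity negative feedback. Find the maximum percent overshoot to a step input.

12.2%

From 1 + K_pP(s) = 0: s² + 1.1s + 0.976 = 0 ⇒ ω_n = 0.9879, ζ = 0.5567.
%OS = 100·exp(−πζ/√(1−ζ²)) = 100·exp(−π·0.5567/√0.6901) = 12.2%.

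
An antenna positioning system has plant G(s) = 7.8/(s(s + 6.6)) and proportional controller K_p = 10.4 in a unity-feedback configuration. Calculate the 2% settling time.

Closed-loop characteristic equation: s² + 6.6s + 81.12 = 0, so ω_n = 9.007 rad/s and ζ = 6.6/(2·9.007) = 0.3664.
2% settling time T_s ≈ 4/(ζω_n) = 4/3.3 = 1.21 s.

T_s ≈ 1.21 s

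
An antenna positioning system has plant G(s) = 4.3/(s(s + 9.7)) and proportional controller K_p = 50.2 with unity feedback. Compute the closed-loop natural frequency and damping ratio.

ω_n = 14.7 rad/s, ζ = 0.33

With unity feedback the closed-loop characteristic equation is s² + 9.7s + 50.2·4.3 = s² + 9.7s + 215.9 = 0.
So ω_n² = 215.9 ⇒ ω_n = 14.69 rad/s, and ζ = 9.7/(2ω_n) = 0.33.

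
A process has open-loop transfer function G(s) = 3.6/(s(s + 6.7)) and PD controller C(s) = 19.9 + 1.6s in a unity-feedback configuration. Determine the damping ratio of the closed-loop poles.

ζ = 0.736

Forward path: (19.9 + 1.6s)·3.6/(s(s+6.7)). The closed-loop characteristic equation is s² + (6.7 + 3.6·1.6)s + 3.6·19.9 = 0.
That is s² + 12.46s + 71.64 = 0, so ω_n = 8.464 rad/s and ζ = 12.46/(2·8.464) = 0.7361.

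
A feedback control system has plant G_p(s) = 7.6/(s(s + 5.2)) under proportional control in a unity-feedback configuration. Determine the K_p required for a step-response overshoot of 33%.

K_p = 8.03

From %OS = 100·exp(−πζ/√(1−ζ²)) = 33%, ζ = −ln(0.33)/√(π²+ln²(0.33)) = 0.3328.
Characteristic equation s² + 5.2s + 7.6K_p = 0 gives ζ = 5.2/(2√(7.6K_p)).
Setting ζ = 0.3328: √(7.6K_p) = 5.2/(2·0.3328) = 7.813, so K_p = 61.04/7.6 = 8.03.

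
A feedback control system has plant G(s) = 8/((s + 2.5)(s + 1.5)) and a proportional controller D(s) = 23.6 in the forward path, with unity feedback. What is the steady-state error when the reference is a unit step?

0.0195

The loop is type 0. Static position error constant K_pos = D(0)·G(0) = 23.6·2.133 = 50.35.
Steady-state error to a unit step: e_ss = 1/(1+K_pos) = 1/51.35 = 0.0195.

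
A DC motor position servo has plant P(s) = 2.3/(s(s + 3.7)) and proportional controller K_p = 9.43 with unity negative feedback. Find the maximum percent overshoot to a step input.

From 1 + K_pP(s) = 0: s² + 3.7s + 21.69 = 0 ⇒ ω_n = 4.657, ζ = 0.3972.
%OS = 100·exp(−πζ/√(1−ζ²)) = 100·exp(−π·0.3972/√0.8422) = 25.7%.

25.7%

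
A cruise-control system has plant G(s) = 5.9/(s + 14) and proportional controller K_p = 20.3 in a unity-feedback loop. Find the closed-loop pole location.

s = -133.8

Closed-loop transfer function: T(s) = K_p·G(s)/(1 + K_p·G(s)) = 119.8/(s + 14 + 119.8) = 119.8/(s + 133.8).
The closed-loop pole is at s = −133.8.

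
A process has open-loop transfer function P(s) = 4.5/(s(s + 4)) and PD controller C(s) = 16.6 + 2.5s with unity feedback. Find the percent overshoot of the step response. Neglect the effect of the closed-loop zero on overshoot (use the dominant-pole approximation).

Forward path: (16.6 + 2.5s)·4.5/(s(s+4)). The closed-loop characteristic equation is s² + (4 + 4.5·2.5)s + 4.5·16.6 = 0.
That is s² + 15.25s + 74.7 = 0, so ω_n = 8.643 rad/s and ζ = 15.25/(2·8.643) = 0.8822.
%OS = 100·exp(−πζ/√(1−ζ²)) = 0.278%.

0.278%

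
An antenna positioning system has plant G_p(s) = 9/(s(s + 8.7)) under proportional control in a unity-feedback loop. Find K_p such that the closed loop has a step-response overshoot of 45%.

From %OS = 100·exp(−πζ/√(1−ζ²)) = 45%, ζ = −ln(0.45)/√(π²+ln²(0.45)) = 0.2463.
Characteristic equation s² + 8.7s + 9K_p = 0 gives ζ = 8.7/(2√(9K_p)).
Setting ζ = 0.2463: √(9K_p) = 8.7/(2·0.2463) = 17.66, so K_p = 311.8/9 = 34.6.

K_p = 34.6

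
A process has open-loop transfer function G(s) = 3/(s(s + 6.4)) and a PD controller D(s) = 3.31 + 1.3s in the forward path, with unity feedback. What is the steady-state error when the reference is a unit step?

0

The open loop D(s)G(s) has a pole at the origin (type 1), so the static position error constant is infinite and e_ss = 1/(1+∞) = 0.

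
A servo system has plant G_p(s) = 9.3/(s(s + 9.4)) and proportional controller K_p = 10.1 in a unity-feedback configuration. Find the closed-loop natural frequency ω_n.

ω_n = 9.69 rad/s

The closed-loop denominator is s(s+9.4) + 10.1·9.3 = s² + 9.4s + 93.93.
Matching s² + 2ζω_n s + ω_n²: ω_n = √93.93 = 9.692 rad/s and 2ζω_n = 9.4, so ζ = 9.4/(2·9.692) = 0.485.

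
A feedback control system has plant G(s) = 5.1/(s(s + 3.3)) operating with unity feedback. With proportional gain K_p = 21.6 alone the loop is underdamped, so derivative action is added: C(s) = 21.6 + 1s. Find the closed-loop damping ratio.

ζ = 0.4

Forward path: (21.6 + 1s)·5.1/(s(s+3.3)). The closed-loop characteristic equation is s² + (3.3 + 5.1·1)s + 5.1·21.6 = 0.
That is s² + 8.4s + 110.2 = 0, so ω_n = 10.5 rad/s and ζ = 8.4/(2·10.5) = 0.4002.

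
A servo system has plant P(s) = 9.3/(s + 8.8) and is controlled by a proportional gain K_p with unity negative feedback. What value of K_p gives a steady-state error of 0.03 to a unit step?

K_p = 30.6

For a type-0 loop with proportional control, e_ss = 1/(1 + K_p·P(0)).
P(0) = 1.057. Require 1/(1 + K_p·1.057) = 0.03, so 1 + 1.057·K_p = 33.33.
K_p = (33.33 − 1)/1.057 = 30.6.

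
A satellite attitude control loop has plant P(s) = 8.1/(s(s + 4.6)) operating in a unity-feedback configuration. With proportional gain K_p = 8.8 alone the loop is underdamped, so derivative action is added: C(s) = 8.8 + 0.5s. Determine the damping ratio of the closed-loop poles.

Forward path: (8.8 + 0.5s)·8.1/(s(s+4.6)). The closed-loop characteristic equation is s² + (4.6 + 8.1·0.5)s + 8.1·8.8 = 0.
That is s² + 8.65s + 71.28 = 0, so ω_n = 8.443 rad/s and ζ = 8.65/(2·8.443) = 0.5123.

ζ = 0.512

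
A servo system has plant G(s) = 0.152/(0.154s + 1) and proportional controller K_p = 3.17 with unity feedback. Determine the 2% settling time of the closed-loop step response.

Closed loop: T(s) = K_p·G/(1+K_p·G) = 0.4818/(0.154s + 1 + 0.4818), with pole at s = −(1 + 0.4818)/0.154 = −9.622.
τ = 1/9.622 = 0.1039 s, so 2% settling time ≈ 4τ = 0.416 s.

T_s ≈ 0.416 s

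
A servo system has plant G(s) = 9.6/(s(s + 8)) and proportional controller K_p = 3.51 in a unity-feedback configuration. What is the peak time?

T_p = 0.747 s

Closed-loop characteristic equation: s² + 8s + 33.7 = 0, so ω_n = 5.805 rad/s and ζ = 8/(2·5.805) = 0.6891.
Damped frequency ω_d = ω_n√(1−ζ²) = 4.207 rad/s, so peak time T_p = π/ω_d = 0.747 s.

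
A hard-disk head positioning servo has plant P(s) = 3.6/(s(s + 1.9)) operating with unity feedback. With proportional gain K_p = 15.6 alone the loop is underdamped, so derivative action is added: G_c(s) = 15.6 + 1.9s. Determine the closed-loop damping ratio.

ζ = 0.583

Forward path: (15.6 + 1.9s)·3.6/(s(s+1.9)). The closed-loop characteristic equation is s² + (1.9 + 3.6·1.9)s + 3.6·15.6 = 0.
That is s² + 8.74s + 56.16 = 0, so ω_n = 7.494 rad/s and ζ = 8.74/(2·7.494) = 0.5831.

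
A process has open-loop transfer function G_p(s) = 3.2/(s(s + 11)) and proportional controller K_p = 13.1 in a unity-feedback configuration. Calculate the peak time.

T_p = 0.92 s

From 1 + K_pG_p(s) = 0: s² + 11s + 41.92 = 0 ⇒ ω_n = 6.475, ζ = 0.8495.
Damped frequency ω_d = ω_n√(1−ζ²) = 3.416 rad/s, so peak time T_p = π/ω_d = 0.92 s.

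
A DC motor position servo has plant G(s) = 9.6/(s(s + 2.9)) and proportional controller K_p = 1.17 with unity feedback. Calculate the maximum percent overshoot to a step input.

The closed-loop denominator s² + 2.9s + 11.23 gives ω_n = √11.23 = 3.351 and ζ = 2.9/(2ω_n) = 0.4327.
%OS = 100·exp(−πζ/√(1−ζ²)) = 100·exp(−π·0.4327/√0.8128) = 22.1%.

22.1%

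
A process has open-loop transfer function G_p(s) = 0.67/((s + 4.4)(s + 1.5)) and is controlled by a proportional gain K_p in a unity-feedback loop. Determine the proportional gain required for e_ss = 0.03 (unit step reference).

K_p = 319

Steady-state error for a unit step on this type-0 loop is 1/(1 + K_p·G_p(0)).
G_p(0) = 0.1015. Require 1/(1 + K_p·0.1015) = 0.03, so 1 + 0.1015·K_p = 33.33.
K_p = (33.33 − 1)/0.1015 = 319.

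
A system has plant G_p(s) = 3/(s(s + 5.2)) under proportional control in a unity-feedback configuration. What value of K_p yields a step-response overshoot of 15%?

From %OS = 100·exp(−πζ/√(1−ζ²)) = 15%, ζ = −ln(0.15)/√(π²+ln²(0.15)) = 0.5169.
Characteristic equation s² + 5.2s + 3K_p = 0 gives ζ = 5.2/(2√(3K_p)).
Setting ζ = 0.5169: √(3K_p) = 5.2/(2·0.5169) = 5.03, so K_p = 25.3/3 = 8.43.

K_p = 8.43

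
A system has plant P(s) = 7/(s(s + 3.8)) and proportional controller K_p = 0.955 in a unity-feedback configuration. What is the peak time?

T_p = 1.79 s

From 1 + K_pP(s) = 0: s² + 3.8s + 6.685 = 0 ⇒ ω_n = 2.586, ζ = 0.7349.
Damped frequency ω_d = ω_n√(1−ζ²) = 1.754 rad/s, so peak time T_p = π/ω_d = 1.79 s.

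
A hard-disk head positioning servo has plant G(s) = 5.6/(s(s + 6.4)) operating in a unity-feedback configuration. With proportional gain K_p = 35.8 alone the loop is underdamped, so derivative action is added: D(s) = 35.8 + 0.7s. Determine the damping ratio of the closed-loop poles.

Forward path: (35.8 + 0.7s)·5.6/(s(s+6.4)). The closed-loop characteristic equation is s² + (6.4 + 5.6·0.7)s + 5.6·35.8 = 0.
That is s² + 10.32s + 200.5 = 0, so ω_n = 14.16 rad/s and ζ = 10.32/(2·14.16) = 0.3644.

ζ = 0.364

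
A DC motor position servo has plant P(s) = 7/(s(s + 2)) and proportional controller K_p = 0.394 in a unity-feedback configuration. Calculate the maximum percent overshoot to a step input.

9.35%

Closed-loop characteristic equation: s² + 2s + 2.758 = 0, so ω_n = 1.661 rad/s and ζ = 2/(2·1.661) = 0.6021.
%OS = 100·exp(−πζ/√(1−ζ²)) = 100·exp(−π·0.6021/√0.6374) = 9.35%.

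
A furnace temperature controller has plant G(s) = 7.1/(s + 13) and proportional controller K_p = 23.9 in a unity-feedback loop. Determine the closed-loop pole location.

Closed-loop transfer function: T(s) = K_p·G(s)/(1 + K_p·G(s)) = 169.7/(s + 13 + 169.7) = 169.7/(s + 182.7).
The closed-loop pole is at s = −182.7.

s = -182.7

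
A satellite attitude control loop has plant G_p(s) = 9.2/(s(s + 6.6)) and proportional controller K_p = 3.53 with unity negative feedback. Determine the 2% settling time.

The closed-loop denominator s² + 6.6s + 32.48 gives ω_n = √32.48 = 5.699 and ζ = 6.6/(2ω_n) = 0.5791.
2% settling time T_s ≈ 4/(ζω_n) = 4/3.3 = 1.21 s.

T_s ≈ 1.21 s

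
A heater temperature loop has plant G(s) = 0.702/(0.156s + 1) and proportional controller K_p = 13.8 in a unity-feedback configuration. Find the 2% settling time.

Closed loop: T(s) = K_p·G/(1+K_p·G) = 9.688/(0.156s + 1 + 9.688), with pole at s = −(1 + 9.688)/0.156 = −68.51.
τ = 1/68.51 = 0.0146 s, so 2% settling time ≈ 4τ = 0.0584 s.

T_s ≈ 0.0584 s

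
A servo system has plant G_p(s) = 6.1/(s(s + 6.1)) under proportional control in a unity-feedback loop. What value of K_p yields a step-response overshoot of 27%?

K_p = 10.3

From %OS = 100·exp(−πζ/√(1−ζ²)) = 27%, ζ = −ln(0.27)/√(π²+ln²(0.27)) = 0.3847.
Characteristic equation s² + 6.1s + 6.1K_p = 0 gives ζ = 6.1/(2√(6.1K_p)).
Setting ζ = 0.3847: √(6.1K_p) = 6.1/(2·0.3847) = 7.928, so K_p = 62.86/6.1 = 10.3.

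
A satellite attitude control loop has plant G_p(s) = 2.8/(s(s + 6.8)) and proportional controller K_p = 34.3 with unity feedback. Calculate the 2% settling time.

T_s ≈ 1.18 s

From 1 + K_pG_p(s) = 0: s² + 6.8s + 96.04 = 0 ⇒ ω_n = 9.8, ζ = 0.3469.
2% settling time T_s ≈ 4/(ζω_n) = 4/3.4 = 1.18 s.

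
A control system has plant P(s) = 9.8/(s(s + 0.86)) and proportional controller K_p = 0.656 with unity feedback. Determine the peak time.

T_p = 1.26 s

The closed-loop denominator s² + 0.86s + 6.429 gives ω_n = √6.429 = 2.536 and ζ = 0.86/(2ω_n) = 0.1696.
Damped frequency ω_d = ω_n√(1−ζ²) = 2.499 rad/s, so peak time T_p = π/ω_d = 1.26 s.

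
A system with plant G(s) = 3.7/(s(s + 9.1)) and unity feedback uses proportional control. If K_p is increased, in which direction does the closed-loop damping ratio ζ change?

decrease

ζ = 9.1/(2√(3.7K_p)); increasing K_p raises the denominator, so ζ falls.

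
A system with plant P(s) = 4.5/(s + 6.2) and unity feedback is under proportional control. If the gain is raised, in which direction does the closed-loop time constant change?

decrease

Closed-loop pole is at s = −(6.2+K_p·4.5); larger K_p moves it further left, so τ = 1/(6.2+K_p·4.5) decreases.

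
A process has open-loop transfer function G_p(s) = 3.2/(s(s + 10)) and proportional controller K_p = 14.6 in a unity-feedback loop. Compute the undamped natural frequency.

ω_n = 6.84 rad/s

The closed-loop denominator is s(s+10) + 14.6·3.2 = s² + 10s + 46.72.
So ω_n² = 46.72 ⇒ ω_n = 6.835 rad/s, and ζ = 10/(2ω_n) = 0.732.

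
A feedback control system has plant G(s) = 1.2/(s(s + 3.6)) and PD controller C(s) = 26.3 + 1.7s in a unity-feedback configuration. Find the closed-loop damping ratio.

Forward path: (26.3 + 1.7s)·1.2/(s(s+3.6)). The closed-loop characteristic equation is s² + (3.6 + 1.2·1.7)s + 1.2·26.3 = 0.
That is s² + 5.64s + 31.56 = 0, so ω_n = 5.618 rad/s and ζ = 5.64/(2·5.618) = 0.502.

ζ = 0.502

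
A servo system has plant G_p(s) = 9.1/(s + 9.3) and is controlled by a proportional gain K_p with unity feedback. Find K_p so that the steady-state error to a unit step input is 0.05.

The loop is type 0, so e_ss(step) = 1/(1 + K_pos) with K_pos = K_p·G_p(0).
G_p(0) = 0.9785. Require 1/(1 + K_p·0.9785) = 0.05, so 1 + 0.9785·K_p = 20.
K_p = (20 − 1)/0.9785 = 19.4.

K_p = 19.4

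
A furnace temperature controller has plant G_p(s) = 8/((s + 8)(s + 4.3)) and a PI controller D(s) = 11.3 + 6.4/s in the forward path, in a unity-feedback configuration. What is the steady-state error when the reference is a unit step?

0

The open loop D(s)G_p(s) has a pole at the origin (type 1), so the static position error constant is infinite and e_ss = 1/(1+∞) = 0.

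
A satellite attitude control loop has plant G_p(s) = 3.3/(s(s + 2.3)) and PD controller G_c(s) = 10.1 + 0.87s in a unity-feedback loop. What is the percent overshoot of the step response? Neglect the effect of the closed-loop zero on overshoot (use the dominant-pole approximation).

20.7%

Forward path: (10.1 + 0.87s)·3.3/(s(s+2.3)). The closed-loop characteristic equation is s² + (2.3 + 3.3·0.87)s + 3.3·10.1 = 0.
That is s² + 5.171s + 33.33 = 0, so ω_n = 5.773 rad/s and ζ = 5.171/(2·5.773) = 0.4478.
%OS = 100·exp(−πζ/√(1−ζ²)) = 20.7%.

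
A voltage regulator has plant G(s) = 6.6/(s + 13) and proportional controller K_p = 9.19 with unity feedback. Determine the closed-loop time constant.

Closed-loop transfer function: T(s) = K_p·G(s)/(1 + K_p·G(s)) = 60.65/(s + 13 + 60.65) = 60.65/(s + 73.65).
Time constant τ = 1/73.65 = 0.0136 s.

τ = 0.0136 s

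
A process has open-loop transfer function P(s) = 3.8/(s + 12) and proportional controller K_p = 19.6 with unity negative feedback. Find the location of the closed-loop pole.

Closed-loop transfer function: T(s) = K_p·P(s)/(1 + K_p·P(s)) = 74.48/(s + 12 + 74.48) = 74.48/(s + 86.48).
The closed-loop pole is at s = −86.48.

s = -86.48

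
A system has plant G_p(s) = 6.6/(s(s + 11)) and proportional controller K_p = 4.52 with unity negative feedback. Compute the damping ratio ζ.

With unity feedback the closed-loop characteristic equation is s² + 11s + 4.52·6.6 = s² + 11s + 29.83 = 0.
Matching s² + 2ζω_n s + ω_n²: ω_n = √29.83 = 5.462 rad/s and 2ζω_n = 11, so ζ = 11/(2·5.462) = 1.01.

ζ = 1.01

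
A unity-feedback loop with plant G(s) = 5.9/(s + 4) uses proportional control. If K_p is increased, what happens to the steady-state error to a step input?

e_ss = 1/(1 + K_p·G(0)); a larger K_p raises the denominator, so e_ss decreases.

decrease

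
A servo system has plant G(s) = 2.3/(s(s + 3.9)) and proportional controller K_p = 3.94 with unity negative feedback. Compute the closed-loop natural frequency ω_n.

ω_n = 3.01 rad/s

1 + K_p·G(s) = 0 gives s² + 3.9s + 9.062 = 0.
So ω_n² = 9.062 ⇒ ω_n = 3.01 rad/s, and ζ = 3.9/(2ω_n) = 0.648.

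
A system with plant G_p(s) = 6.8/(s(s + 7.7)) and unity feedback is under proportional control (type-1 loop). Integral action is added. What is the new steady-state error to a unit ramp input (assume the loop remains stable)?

0

The integrator raises the loop to type 2, so K_v → ∞ and e_ss to a ramp is zero.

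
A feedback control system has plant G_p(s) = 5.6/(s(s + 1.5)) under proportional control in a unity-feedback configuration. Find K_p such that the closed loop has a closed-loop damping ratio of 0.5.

K_p = 0.402

Closed-loop characteristic equation: s² + 1.5s + K_p·5.6 = 0.
So ω_n = √(5.6K_p) and 2ζω_n = 1.5, giving ζ = 1.5/(2√(5.6K_p)).
Setting ζ = 0.5: √(5.6K_p) = 1.5/(2·0.5) = 1.5, so K_p = 2.25/5.6 = 0.402.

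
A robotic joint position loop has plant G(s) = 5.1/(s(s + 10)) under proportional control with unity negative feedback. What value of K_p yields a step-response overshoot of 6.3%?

K_p = 11.2

From %OS = 100·exp(−πζ/√(1−ζ²)) = 6.3%, ζ = −ln(0.063)/√(π²+ln²(0.063)) = 0.6606.
Characteristic equation s² + 10s + 5.1K_p = 0 gives ζ = 10/(2√(5.1K_p)).
Setting ζ = 0.6606: √(5.1K_p) = 10/(2·0.6606) = 7.569, so K_p = 57.28/5.1 = 11.2.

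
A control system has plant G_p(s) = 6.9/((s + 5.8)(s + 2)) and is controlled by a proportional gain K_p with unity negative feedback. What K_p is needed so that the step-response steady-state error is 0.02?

K_p = 82.4

For a type-0 loop with proportional control, e_ss = 1/(1 + K_p·G_p(0)).
G_p(0) = 0.5948. Require 1/(1 + K_p·0.5948) = 0.02, so 1 + 0.5948·K_p = 50.
K_p = (50 − 1)/0.5948 = 82.4.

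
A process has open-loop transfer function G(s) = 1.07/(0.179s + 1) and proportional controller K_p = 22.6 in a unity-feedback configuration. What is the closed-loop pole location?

Closed loop: T(s) = K_p·G/(1+K_p·G) = 24.18/(0.179s + 1 + 24.18), with pole at s = −(1 + 24.18)/0.179 = −140.7.

s = -140.7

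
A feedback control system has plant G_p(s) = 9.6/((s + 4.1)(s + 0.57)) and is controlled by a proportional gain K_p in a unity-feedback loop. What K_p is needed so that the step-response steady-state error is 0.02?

Steady-state error for a unit step on this type-0 loop is 1/(1 + K_p·G_p(0)).
G_p(0) = 4.108. Require 1/(1 + K_p·4.108) = 0.02, so 1 + 4.108·K_p = 50.
K_p = (50 − 1)/4.108 = 11.9.

K_p = 11.9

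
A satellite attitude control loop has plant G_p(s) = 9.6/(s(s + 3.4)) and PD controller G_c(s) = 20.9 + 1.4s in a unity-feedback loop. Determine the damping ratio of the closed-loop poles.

Forward path: (20.9 + 1.4s)·9.6/(s(s+3.4)). The closed-loop characteristic equation is s² + (3.4 + 9.6·1.4)s + 9.6·20.9 = 0.
That is s² + 16.84s + 200.6 = 0, so ω_n = 14.16 rad/s and ζ = 16.84/(2·14.16) = 0.5944.

ζ = 0.594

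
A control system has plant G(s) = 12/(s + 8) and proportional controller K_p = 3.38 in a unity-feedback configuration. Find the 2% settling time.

T_s ≈ 0.0824 s

Closed-loop transfer function: T(s) = K_p·G(s)/(1 + K_p·G(s)) = 40.56/(s + 8 + 40.56) = 40.56/(s + 48.56).
Time constant τ = 1/48.56 = 0.02059 s, so the 2% settling time is about 4τ = 0.0824 s.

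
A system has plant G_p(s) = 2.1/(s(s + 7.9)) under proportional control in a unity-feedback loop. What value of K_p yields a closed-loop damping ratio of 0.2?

K_p = 186

Closed-loop characteristic equation: s² + 7.9s + K_p·2.1 = 0.
So ω_n = √(2.1K_p) and 2ζω_n = 7.9, giving ζ = 7.9/(2√(2.1K_p)).
Setting ζ = 0.2: √(2.1K_p) = 7.9/(2·0.2) = 19.75, so K_p = 390.1/2.1 = 186.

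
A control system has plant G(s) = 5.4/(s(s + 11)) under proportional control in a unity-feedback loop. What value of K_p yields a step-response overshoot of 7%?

K_p = 13.4

From %OS = 100·exp(−πζ/√(1−ζ²)) = 7%, ζ = −ln(0.07)/√(π²+ln²(0.07)) = 0.6461.
Characteristic equation s² + 11s + 5.4K_p = 0 gives ζ = 11/(2√(5.4K_p)).
Setting ζ = 0.6461: √(5.4K_p) = 11/(2·0.6461) = 8.513, so K_p = 72.47/5.4 = 13.4.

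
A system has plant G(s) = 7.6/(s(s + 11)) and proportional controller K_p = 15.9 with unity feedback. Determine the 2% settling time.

From 1 + K_pG(s) = 0: s² + 11s + 120.8 = 0 ⇒ ω_n = 10.99, ζ = 0.5003.
2% settling time T_s ≈ 4/(ζω_n) = 4/5.5 = 0.727 s.

T_s ≈ 0.727 s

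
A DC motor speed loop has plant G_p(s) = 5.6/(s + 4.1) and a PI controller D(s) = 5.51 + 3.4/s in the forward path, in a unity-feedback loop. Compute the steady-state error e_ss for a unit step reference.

0

The open loop D(s)G_p(s) has a pole at the origin (type 1), so the static position error constant is infinite and e_ss = 1/(1+∞) = 0.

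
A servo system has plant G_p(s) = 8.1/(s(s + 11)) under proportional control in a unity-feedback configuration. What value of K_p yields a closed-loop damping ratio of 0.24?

Closed-loop characteristic equation: s² + 11s + K_p·8.1 = 0.
So ω_n = √(8.1K_p) and 2ζω_n = 11, giving ζ = 11/(2√(8.1K_p)).
Setting ζ = 0.24: √(8.1K_p) = 11/(2·0.24) = 22.92, so K_p = 525.2/8.1 = 64.8.

K_p = 64.8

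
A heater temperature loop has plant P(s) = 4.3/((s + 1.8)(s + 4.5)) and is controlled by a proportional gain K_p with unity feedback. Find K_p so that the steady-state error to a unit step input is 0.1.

K_p = 17

Steady-state error for a unit step on this type-0 loop is 1/(1 + K_p·P(0)).
P(0) = 0.5309. Require 1/(1 + K_p·0.5309) = 0.1, so 1 + 0.5309·K_p = 10.
K_p = (10 − 1)/0.5309 = 17.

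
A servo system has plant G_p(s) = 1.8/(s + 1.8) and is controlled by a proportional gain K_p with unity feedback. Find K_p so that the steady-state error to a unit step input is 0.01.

K_p = 99

The loop is type 0, so e_ss(step) = 1/(1 + K_pos) with K_pos = K_p·G_p(0).
G_p(0) = 1. Require 1/(1 + K_p·1) = 0.01, so 1 + 1·K_p = 100.
K_p = (100 − 1)/1 = 99.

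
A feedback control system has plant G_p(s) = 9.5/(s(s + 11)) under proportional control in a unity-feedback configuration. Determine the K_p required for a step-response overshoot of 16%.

From %OS = 100·exp(−πζ/√(1−ζ²)) = 16%, ζ = −ln(0.16)/√(π²+ln²(0.16)) = 0.5039.
Characteristic equation s² + 11s + 9.5K_p = 0 gives ζ = 11/(2√(9.5K_p)).
Setting ζ = 0.5039: √(9.5K_p) = 11/(2·0.5039) = 10.92, so K_p = 119.1/9.5 = 12.5.

K_p = 12.5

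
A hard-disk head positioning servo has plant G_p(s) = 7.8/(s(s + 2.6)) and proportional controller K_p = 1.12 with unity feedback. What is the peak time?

From 1 + K_pG_p(s) = 0: s² + 2.6s + 8.736 = 0 ⇒ ω_n = 2.956, ζ = 0.4398.
Damped frequency ω_d = ω_n√(1−ζ²) = 2.654 rad/s, so peak time T_p = π/ω_d = 1.18 s.

T_p = 1.18 s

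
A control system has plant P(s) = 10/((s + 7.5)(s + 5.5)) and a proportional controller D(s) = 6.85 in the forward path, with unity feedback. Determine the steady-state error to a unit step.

The loop is type 0. Static position error constant K_pos = D(0)·P(0) = 6.85·0.2424 = 1.661.
Steady-state error to a unit step: e_ss = 1/(1+K_pos) = 1/2.661 = 0.376.

0.376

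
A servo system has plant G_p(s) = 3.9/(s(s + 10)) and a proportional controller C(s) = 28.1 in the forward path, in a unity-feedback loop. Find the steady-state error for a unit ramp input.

The loop has one pole at the origin (type 1). Velocity error constant K_v = lim_{s→0} s·C(s)G_p(s) = 28.1·3.9/10 = 10.96.
Steady-state error to a unit ramp: e_ss = 1/K_v = 0.0912.

0.0912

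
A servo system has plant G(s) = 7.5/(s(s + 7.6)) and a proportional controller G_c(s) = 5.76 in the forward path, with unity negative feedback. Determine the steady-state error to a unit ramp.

0.176

The loop has one pole at the origin (type 1). Velocity error constant K_v = lim_{s→0} s·G_c(s)G(s) = 5.76·7.5/7.6 = 5.684.
Steady-state error to a unit ramp: e_ss = 1/K_v = 0.176.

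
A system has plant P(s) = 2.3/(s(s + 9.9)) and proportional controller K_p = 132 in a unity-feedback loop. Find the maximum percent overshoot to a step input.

39.4%

From 1 + K_pP(s) = 0: s² + 9.9s + 303.6 = 0 ⇒ ω_n = 17.42, ζ = 0.2841.
%OS = 100·exp(−πζ/√(1−ζ²)) = 100·exp(−π·0.2841/√0.9193) = 39.4%.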